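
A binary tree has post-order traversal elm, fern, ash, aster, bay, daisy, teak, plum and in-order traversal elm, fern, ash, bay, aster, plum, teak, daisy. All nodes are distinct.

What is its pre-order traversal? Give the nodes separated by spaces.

The last element of post-order is the root; it splits in-order into left and right subtrees.
Root plum: left subtree has 5 nodes {elm, fern, ash, bay, aster}, right has 2 {teak, daisy}.
  Root bay: left subtree has 3 nodes {elm, fern, ash}, right has 1 {aster}.
    Root ash: left subtree has 2 nodes {elm, fern}, right has 0 { }.
      Root fern: left subtree has 1 node {elm}, right has 0 { }.
  Root teak: left subtree has 0 nodes { }, right has 1 {daisy}.

plum bay ash fern elm aster teak daisy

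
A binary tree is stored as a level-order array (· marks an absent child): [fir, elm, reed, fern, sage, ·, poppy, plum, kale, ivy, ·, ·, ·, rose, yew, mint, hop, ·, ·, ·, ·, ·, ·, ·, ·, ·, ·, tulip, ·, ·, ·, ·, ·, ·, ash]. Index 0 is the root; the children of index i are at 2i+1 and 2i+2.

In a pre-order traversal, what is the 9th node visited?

Pre-order visits the node, then its left subtree, then its right subtree.
Visit fir.
At fir: go left to elm.
  Visit elm.
  At elm: go left to fern.
    Visit fern.
    At fern: go left to plum.
      Visit plum.
      At plum: go left to mint.
        mint is a leaf — visit mint.
      At plum: go right to hop.
        Visit hop.
        At hop: no left child.
        At hop: go right to ash.
          ash is a leaf — visit ash.
    At fern: go right to kale.
      kale is a leaf — visit kale.
  At elm: go right to sage.
    Visit sage.
    At sage: go left to ivy.
      ivy is a leaf — visit ivy.
    At sage: no right child.
At fir: go right to reed.
  Visit reed.
  At reed: no left child.
  At reed: go right to poppy.
    Visit poppy.
    At poppy: go left to rose.
      Visit rose.
      At rose: go left to tulip.
        tulip is a leaf — visit tulip.
      At rose: no right child.
    At poppy: go right to yew.
      yew is a leaf — visit yew.
Full pre-order sequence: fir, elm, fern, plum, mint, hop, ash, kale, sage, ivy, reed, poppy, rose, tulip, yew.

sage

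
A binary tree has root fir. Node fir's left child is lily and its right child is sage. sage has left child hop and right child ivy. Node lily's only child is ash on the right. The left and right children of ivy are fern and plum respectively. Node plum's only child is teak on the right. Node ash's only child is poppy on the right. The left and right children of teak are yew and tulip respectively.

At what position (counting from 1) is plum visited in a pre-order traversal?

Pre-order visits the node, then its left subtree, then its right subtree.
Visit fir.
At fir: go left to lily.
  Visit lily.
  At lily: no left child.
  At lily: go right to ash.
    Visit ash.
    At ash: no left child.
    At ash: go right to poppy.
      poppy is a leaf — visit poppy.
At fir: go right to sage.
  Visit sage.
  At sage: go left to hop.
    hop is a leaf — visit hop.
  At sage: go right to ivy.
    Visit ivy.
    At ivy: go left to fern.
      fern is a leaf — visit fern.
    At ivy: go right to plum.
      Visit plum.
      At plum: no left child.
      At plum: go right to teak.
        Visit teak.
        At teak: go left to yew.
          yew is a leaf — visit yew.
        At teak: go right to tulip.
          tulip is a leaf — visit tulip.
Full pre-order sequence: fir, lily, ash, poppy, sage, hop, ivy, fern, plum, teak, yew, tulip.

9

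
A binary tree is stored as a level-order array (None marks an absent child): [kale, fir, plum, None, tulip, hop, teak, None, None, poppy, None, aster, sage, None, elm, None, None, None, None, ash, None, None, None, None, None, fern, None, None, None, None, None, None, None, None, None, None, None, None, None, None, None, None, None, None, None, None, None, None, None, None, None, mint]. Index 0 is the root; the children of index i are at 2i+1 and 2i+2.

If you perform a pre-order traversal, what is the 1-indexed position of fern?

10

Pre-order visits the node, then its left subtree, then its right subtree.
Visit kale.
At kale: go left to fir.
  Visit fir.
  At fir: no left child.
  At fir: go right to tulip.
    Visit tulip.
    At tulip: go left to poppy.
      Visit poppy.
      At poppy: go left to ash.
        ash is a leaf — visit ash.
      At poppy: no right child.
    At tulip: no right child.
At kale: go right to plum.
  Visit plum.
  At plum: go left to hop.
    Visit hop.
    At hop: go left to aster.
      aster is a leaf — visit aster.
    At hop: go right to sage.
      Visit sage.
      At sage: go left to fern.
        Visit fern.
        At fern: go left to mint.
          mint is a leaf — visit mint.
        At fern: no right child.
      At sage: no right child.
  At plum: go right to teak.
    Visit teak.
    At teak: no left child.
    At teak: go right to elm.
      elm is a leaf — visit elm.
Full pre-order sequence: kale, fir, tulip, poppy, ash, plum, hop, aster, sage, fern, mint, teak, elm.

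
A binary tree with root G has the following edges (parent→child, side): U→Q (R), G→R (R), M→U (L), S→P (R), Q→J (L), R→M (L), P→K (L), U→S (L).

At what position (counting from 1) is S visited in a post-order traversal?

Post-order visits the left subtree, then the right subtree, then the node.
At G: no left child.
At G: go right to R.
  At R: go left to M.
    At M: go left to U.
      At U: go left to S.
        At S: no left child.
        At S: go right to P.
          At P: go left to K.
            K is a leaf — visit K.
          At P: no right child.
          Visit P.
        Visit S.
      At U: go right to Q.
        At Q: go left to J.
          J is a leaf — visit J.
        At Q: no right child.
        Visit Q.
      Visit U.
    At M: no right child.
    Visit M.
  At R: no right child.
  Visit R.
Visit G.
Full post-order sequence: K, P, S, J, Q, U, M, R, G.

3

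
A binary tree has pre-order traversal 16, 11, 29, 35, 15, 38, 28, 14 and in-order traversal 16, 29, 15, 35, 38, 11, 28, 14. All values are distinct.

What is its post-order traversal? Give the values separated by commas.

15, 38, 35, 29, 14, 28, 11, 16

The first element of pre-order is the root; it splits in-order into left and right subtrees.
Root 16: left subtree has 0 nodes { }, right has 7 {29, 15, 35, 38, 11, 28, 14}.
  Root 11: left subtree has 4 nodes {29, 15, 35, 38}, right has 2 {28, 14}.
    Root 29: left subtree has 0 nodes { }, right has 3 {15, 35, 38}.
      Root 35: left subtree has 1 node {15}, right has 1 {38}.
    Root 28: left subtree has 0 nodes { }, right has 1 {14}.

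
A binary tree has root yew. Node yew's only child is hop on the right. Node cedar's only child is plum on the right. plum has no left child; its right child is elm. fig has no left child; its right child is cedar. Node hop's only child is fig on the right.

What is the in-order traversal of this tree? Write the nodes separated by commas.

In-order visits the left subtree, then the node, then the right subtree.
At yew: no left child.
Visit yew.
At yew: go right to hop.
  At hop: no left child.
  Visit hop.
  At hop: go right to fig.
    At fig: no left child.
    Visit fig.
    At fig: go right to cedar.
      At cedar: no left child.
      Visit cedar.
      At cedar: go right to plum.
        At plum: no left child.
        Visit plum.
        At plum: go right to elm.
          elm is a leaf — visit elm.

yew, hop, fig, cedar, plum, elm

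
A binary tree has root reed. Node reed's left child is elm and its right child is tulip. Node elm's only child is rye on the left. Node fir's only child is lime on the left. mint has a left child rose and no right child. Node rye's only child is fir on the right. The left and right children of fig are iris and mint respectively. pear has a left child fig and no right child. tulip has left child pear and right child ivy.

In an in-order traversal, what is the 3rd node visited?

fir

In-order visits the left subtree, then the node, then the right subtree.
At reed: go left to elm.
  At elm: go left to rye.
    At rye: no left child.
    Visit rye.
    At rye: go right to fir.
      At fir: go left to lime.
        lime is a leaf — visit lime.
      Visit fir.
      At fir: no right child.
  Visit elm.
  At elm: no right child.
Visit reed.
At reed: go right to tulip.
  At tulip: go left to pear.
    At pear: go left to fig.
      At fig: go left to iris.
        iris is a leaf — visit iris.
      Visit fig.
      At fig: go right to mint.
        At mint: go left to rose.
          rose is a leaf — visit rose.
        Visit mint.
        At mint: no right child.
    Visit pear.
    At pear: no right child.
  Visit tulip.
  At tulip: go right to ivy.
    ivy is a leaf — visit ivy.
Full in-order sequence: rye, lime, fir, elm, reed, iris, fig, rose, mint, pear, tulip, ivy.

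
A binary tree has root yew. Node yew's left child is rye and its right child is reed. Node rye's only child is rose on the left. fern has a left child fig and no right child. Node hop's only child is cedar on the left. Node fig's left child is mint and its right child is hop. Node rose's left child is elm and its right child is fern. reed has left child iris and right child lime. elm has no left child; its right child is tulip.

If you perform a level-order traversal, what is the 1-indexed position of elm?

7

Level-order visits nodes level by level from the root, left to right within each level.
Level 0: yew
Level 1: rye, reed
Level 2: rose, iris, lime
Level 3: elm, fern
Level 4: tulip, fig
Level 5: mint, hop
Level 6: cedar
Full level-order sequence: yew, rye, reed, rose, iris, lime, elm, fern, tulip, fig, mint, hop, cedar.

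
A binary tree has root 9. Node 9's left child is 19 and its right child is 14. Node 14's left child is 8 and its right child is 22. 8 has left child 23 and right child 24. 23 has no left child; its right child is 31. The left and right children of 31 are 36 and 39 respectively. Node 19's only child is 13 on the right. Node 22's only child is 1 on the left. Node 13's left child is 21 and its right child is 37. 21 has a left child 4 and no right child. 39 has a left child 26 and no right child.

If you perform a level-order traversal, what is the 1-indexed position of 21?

7

Level-order visits nodes level by level from the root, left to right within each level.
Level 0: 9
Level 1: 19, 14
Level 2: 13, 8, 22
Level 3: 21, 37, 23, 24, 1
Level 4: 4, 31
Level 5: 36, 39
Level 6: 26
Full level-order sequence: 9, 19, 14, 13, 8, 22, 21, 37, 23, 24, 1, 4, 31, 36, 39, 26.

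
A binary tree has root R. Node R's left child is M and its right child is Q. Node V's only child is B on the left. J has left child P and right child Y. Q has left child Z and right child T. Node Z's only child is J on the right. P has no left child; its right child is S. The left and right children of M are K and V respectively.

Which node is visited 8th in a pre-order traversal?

J

Pre-order visits the node, then its left subtree, then its right subtree.
Visit R.
At R: go left to M.
  Visit M.
  At M: go left to K.
    K is a leaf — visit K.
  At M: go right to V.
    Visit V.
    At V: go left to B.
      B is a leaf — visit B.
    At V: no right child.
At R: go right to Q.
  Visit Q.
  At Q: go left to Z.
    Visit Z.
    At Z: no left child.
    At Z: go right to J.
      Visit J.
      At J: go left to P.
        Visit P.
        At P: no left child.
        At P: go right to S.
          S is a leaf — visit S.
      At J: go right to Y.
        Y is a leaf — visit Y.
  At Q: go right to T.
    T is a leaf — visit T.
Full pre-order sequence: R, M, K, V, B, Q, Z, J, P, S, Y, T.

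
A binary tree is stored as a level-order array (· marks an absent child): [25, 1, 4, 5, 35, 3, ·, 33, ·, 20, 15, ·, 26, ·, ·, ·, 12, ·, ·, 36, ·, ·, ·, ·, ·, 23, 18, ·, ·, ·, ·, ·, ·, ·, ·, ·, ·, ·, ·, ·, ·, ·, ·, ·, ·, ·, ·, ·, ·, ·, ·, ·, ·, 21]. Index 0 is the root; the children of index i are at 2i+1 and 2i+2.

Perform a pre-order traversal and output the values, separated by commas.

25, 1, 5, 33, 12, 35, 20, 36, 15, 4, 3, 26, 23, 18, 21

Pre-order visits the node, then its left subtree, then its right subtree.
Visit 25.
At 25: go left to 1.
  Visit 1.
  At 1: go left to 5.
    Visit 5.
    At 5: go left to 33.
      Visit 33.
      At 33: no left child.
      At 33: go right to 12.
        12 is a leaf — visit 12.
    At 5: no right child.
  At 1: go right to 35.
    Visit 35.
    At 35: go left to 20.
      Visit 20.
      At 20: go left to 36.
        36 is a leaf — visit 36.
      At 20: no right child.
    At 35: go right to 15.
      15 is a leaf — visit 15.
At 25: go right to 4.
  Visit 4.
  At 4: go left to 3.
    Visit 3.
    At 3: no left child.
    At 3: go right to 26.
      Visit 26.
      At 26: go left to 23.
        23 is a leaf — visit 23.
      At 26: go right to 18.
        Visit 18.
        At 18: go left to 21.
          21 is a leaf — visit 21.
        At 18: no right child.
  At 4: no right child.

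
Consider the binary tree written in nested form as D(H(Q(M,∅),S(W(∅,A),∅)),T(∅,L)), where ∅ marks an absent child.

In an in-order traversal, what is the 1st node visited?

M

In-order visits the left subtree, then the node, then the right subtree.
At D: go left to H.
  At H: go left to Q.
    At Q: go left to M.
      M is a leaf — visit M.
    Visit Q.
    At Q: no right child.
  Visit H.
  At H: go right to S.
    At S: go left to W.
      At W: no left child.
      Visit W.
      At W: go right to A.
        A is a leaf — visit A.
    Visit S.
    At S: no right child.
Visit D.
At D: go right to T.
  At T: no left child.
  Visit T.
  At T: go right to L.
    L is a leaf — visit L.
Full in-order sequence: M, Q, H, W, A, S, D, T, L.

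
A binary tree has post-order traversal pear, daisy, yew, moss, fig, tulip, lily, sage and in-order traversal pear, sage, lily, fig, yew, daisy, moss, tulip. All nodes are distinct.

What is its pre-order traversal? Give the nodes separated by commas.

The last element of post-order is the root; it splits in-order into left and right subtrees.
Root sage: left subtree has 1 node {pear}, right has 6 {lily, fig, yew, daisy, moss, tulip}.
  Root lily: left subtree has 0 nodes { }, right has 5 {fig, yew, daisy, moss, tulip}.
    Root tulip: left subtree has 4 nodes {fig, yew, daisy, moss}, right has 0 { }.
      Root fig: left subtree has 0 nodes { }, right has 3 {yew, daisy, moss}.
        Root moss: left subtree has 2 nodes {yew, daisy}, right has 0 { }.
          Root yew: left subtree has 0 nodes { }, right has 1 {daisy}.

sage, pear, lily, tulip, fig, moss, yew, daisy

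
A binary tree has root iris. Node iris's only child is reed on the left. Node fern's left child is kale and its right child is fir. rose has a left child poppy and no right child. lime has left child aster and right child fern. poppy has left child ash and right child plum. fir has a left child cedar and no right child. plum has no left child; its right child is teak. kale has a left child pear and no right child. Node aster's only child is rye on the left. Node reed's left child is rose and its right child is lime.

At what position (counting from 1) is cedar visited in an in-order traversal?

13

In-order visits the left subtree, then the node, then the right subtree.
At iris: go left to reed.
  At reed: go left to rose.
    At rose: go left to poppy.
      At poppy: go left to ash.
        ash is a leaf — visit ash.
      Visit poppy.
      At poppy: go right to plum.
        At plum: no left child.
        Visit plum.
        At plum: go right to teak.
          teak is a leaf — visit teak.
    Visit rose.
    At rose: no right child.
  Visit reed.
  At reed: go right to lime.
    At lime: go left to aster.
      At aster: go left to rye.
        rye is a leaf — visit rye.
      Visit aster.
      At aster: no right child.
    Visit lime.
    At lime: go right to fern.
      At fern: go left to kale.
        At kale: go left to pear.
          pear is a leaf — visit pear.
        Visit kale.
        At kale: no right child.
      Visit fern.
      At fern: go right to fir.
        At fir: go left to cedar.
          cedar is a leaf — visit cedar.
        Visit fir.
        At fir: no right child.
Visit iris.
At iris: no right child.
Full in-order sequence: ash, poppy, plum, teak, rose, reed, rye, aster, lime, pear, kale, fern, cedar, fir, iris.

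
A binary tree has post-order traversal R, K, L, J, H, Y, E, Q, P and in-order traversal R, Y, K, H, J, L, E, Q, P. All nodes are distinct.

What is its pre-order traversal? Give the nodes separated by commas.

The last element of post-order is the root; it splits in-order into left and right subtrees.
Root P: left subtree has 8 nodes {R, Y, K, H, J, L, E, Q}, right has 0 { }.
  Root Q: left subtree has 7 nodes {R, Y, K, H, J, L, E}, right has 0 { }.
    Root E: left subtree has 6 nodes {R, Y, K, H, J, L}, right has 0 { }.
      Root Y: left subtree has 1 node {R}, right has 4 {K, H, J, L}.
        Root H: left subtree has 1 node {K}, right has 2 {J, L}.
          Root J: left subtree has 0 nodes { }, right has 1 {L}.

P, Q, E, Y, R, H, K, J, L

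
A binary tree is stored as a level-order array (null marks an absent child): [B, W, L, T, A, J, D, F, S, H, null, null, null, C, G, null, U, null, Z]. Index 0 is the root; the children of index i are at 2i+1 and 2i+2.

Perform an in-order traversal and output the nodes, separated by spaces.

In-order visits the left subtree, then the node, then the right subtree.
At B: go left to W.
  At W: go left to T.
    At T: go left to F.
      At F: no left child.
      Visit F.
      At F: go right to U.
        U is a leaf — visit U.
    Visit T.
    At T: go right to S.
      At S: no left child.
      Visit S.
      At S: go right to Z.
        Z is a leaf — visit Z.
  Visit W.
  At W: go right to A.
    At A: go left to H.
      H is a leaf — visit H.
    Visit A.
    At A: no right child.
Visit B.
At B: go right to L.
  At L: go left to J.
    J is a leaf — visit J.
  Visit L.
  At L: go right to D.
    At D: go left to C.
      C is a leaf — visit C.
    Visit D.
    At D: go right to G.
      G is a leaf — visit G.

F U T S Z W H A B J L C D G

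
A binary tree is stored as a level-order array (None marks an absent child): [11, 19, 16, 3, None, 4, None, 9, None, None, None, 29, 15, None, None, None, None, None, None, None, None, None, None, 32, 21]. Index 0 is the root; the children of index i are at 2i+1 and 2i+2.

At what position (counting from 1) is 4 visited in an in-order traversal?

8

In-order visits the left subtree, then the node, then the right subtree.
At 11: go left to 19.
  At 19: go left to 3.
    At 3: go left to 9.
      9 is a leaf — visit 9.
    Visit 3.
    At 3: no right child.
  Visit 19.
  At 19: no right child.
Visit 11.
At 11: go right to 16.
  At 16: go left to 4.
    At 4: go left to 29.
      At 29: go left to 32.
        32 is a leaf — visit 32.
      Visit 29.
      At 29: go right to 21.
        21 is a leaf — visit 21.
    Visit 4.
    At 4: go right to 15.
      15 is a leaf — visit 15.
  Visit 16.
  At 16: no right child.
Full in-order sequence: 9, 3, 19, 11, 32, 29, 21, 4, 15, 16.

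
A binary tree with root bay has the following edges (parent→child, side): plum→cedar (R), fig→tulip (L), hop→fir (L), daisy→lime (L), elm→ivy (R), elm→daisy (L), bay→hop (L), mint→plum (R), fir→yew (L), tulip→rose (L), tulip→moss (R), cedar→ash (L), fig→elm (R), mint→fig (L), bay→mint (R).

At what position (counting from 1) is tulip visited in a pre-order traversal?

7

Pre-order visits the node, then its left subtree, then its right subtree.
Visit bay.
At bay: go left to hop.
  Visit hop.
  At hop: go left to fir.
    Visit fir.
    At fir: go left to yew.
      yew is a leaf — visit yew.
    At fir: no right child.
  At hop: no right child.
At bay: go right to mint.
  Visit mint.
  At mint: go left to fig.
    Visit fig.
    At fig: go left to tulip.
      Visit tulip.
      At tulip: go left to rose.
        rose is a leaf — visit rose.
      At tulip: go right to moss.
        moss is a leaf — visit moss.
    At fig: go right to elm.
      Visit elm.
      At elm: go left to daisy.
        Visit daisy.
        At daisy: go left to lime.
          lime is a leaf — visit lime.
        At daisy: no right child.
      At elm: go right to ivy.
        ivy is a leaf — visit ivy.
  At mint: go right to plum.
    Visit plum.
    At plum: no left child.
    At plum: go right to cedar.
      Visit cedar.
      At cedar: go left to ash.
        ash is a leaf — visit ash.
      At cedar: no right child.
Full pre-order sequence: bay, hop, fir, yew, mint, fig, tulip, rose, moss, elm, daisy, lime, ivy, plum, cedar, ash.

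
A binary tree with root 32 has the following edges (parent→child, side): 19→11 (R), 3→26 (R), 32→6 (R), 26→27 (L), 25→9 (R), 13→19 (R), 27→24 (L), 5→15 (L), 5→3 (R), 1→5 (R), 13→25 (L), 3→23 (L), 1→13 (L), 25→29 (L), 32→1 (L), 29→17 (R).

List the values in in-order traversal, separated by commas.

In-order visits the left subtree, then the node, then the right subtree.
At 32: go left to 1.
  At 1: go left to 13.
    At 13: go left to 25.
      At 25: go left to 29.
        At 29: no left child.
        Visit 29.
        At 29: go right to 17.
          17 is a leaf — visit 17.
      Visit 25.
      At 25: go right to 9.
        9 is a leaf — visit 9.
    Visit 13.
    At 13: go right to 19.
      At 19: no left child.
      Visit 19.
      At 19: go right to 11.
        11 is a leaf — visit 11.
  Visit 1.
  At 1: go right to 5.
    At 5: go left to 15.
      15 is a leaf — visit 15.
    Visit 5.
    At 5: go right to 3.
      At 3: go left to 23.
        23 is a leaf — visit 23.
      Visit 3.
      At 3: go right to 26.
        At 26: go left to 27.
          At 27: go left to 24.
            24 is a leaf — visit 24.
          Visit 27.
          At 27: no right child.
        Visit 26.
        At 26: no right child.
Visit 32.
At 32: go right to 6.
  6 is a leaf — visit 6.

29, 17, 25, 9, 13, 19, 11, 1, 15, 5, 23, 3, 24, 27, 26, 32, 6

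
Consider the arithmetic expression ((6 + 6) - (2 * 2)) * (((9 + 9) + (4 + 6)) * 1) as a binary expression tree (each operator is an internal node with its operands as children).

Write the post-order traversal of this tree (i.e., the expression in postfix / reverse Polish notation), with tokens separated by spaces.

Post-order on an expression tree gives postfix notation: for each operator, emit left operand, right operand, then the operator.

6 6 + 2 2 * - 9 9 + 4 6 + + 1 * *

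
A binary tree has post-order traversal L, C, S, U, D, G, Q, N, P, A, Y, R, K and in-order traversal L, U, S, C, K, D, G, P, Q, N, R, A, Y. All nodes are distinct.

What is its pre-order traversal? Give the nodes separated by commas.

K, U, L, S, C, R, P, G, D, N, Q, Y, A

The last element of post-order is the root; it splits in-order into left and right subtrees.
Root K: left subtree has 4 nodes {L, U, S, C}, right has 8 {D, G, P, Q, N, R, A, Y}.
  Root U: left subtree has 1 node {L}, right has 2 {S, C}.
    Root S: left subtree has 0 nodes { }, right has 1 {C}.
  Root R: left subtree has 5 nodes {D, G, P, Q, N}, right has 2 {A, Y}.
    Root P: left subtree has 2 nodes {D, G}, right has 2 {Q, N}.
      Root G: left subtree has 1 node {D}, right has 0 { }.
      Root N: left subtree has 1 node {Q}, right has 0 { }.
    Root Y: left subtree has 1 node {A}, right has 0 { }.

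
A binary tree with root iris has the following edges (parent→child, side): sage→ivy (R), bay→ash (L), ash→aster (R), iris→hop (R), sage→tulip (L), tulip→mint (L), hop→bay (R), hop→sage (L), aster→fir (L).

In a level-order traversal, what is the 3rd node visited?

sage

Level-order visits nodes level by level from the root, left to right within each level.
Level 0: iris
Level 1: hop
Level 2: sage, bay
Level 3: tulip, ivy, ash
Level 4: mint, aster
Level 5: fir
Full level-order sequence: iris, hop, sage, bay, tulip, ivy, ash, mint, aster, fir.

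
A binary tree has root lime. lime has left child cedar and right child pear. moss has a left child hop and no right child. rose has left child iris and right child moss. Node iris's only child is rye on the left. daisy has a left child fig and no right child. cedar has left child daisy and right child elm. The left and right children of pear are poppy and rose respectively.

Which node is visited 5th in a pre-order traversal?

Pre-order visits the node, then its left subtree, then its right subtree.
Visit lime.
At lime: go left to cedar.
  Visit cedar.
  At cedar: go left to daisy.
    Visit daisy.
    At daisy: go left to fig.
      fig is a leaf — visit fig.
    At daisy: no right child.
  At cedar: go right to elm.
    elm is a leaf — visit elm.
At lime: go right to pear.
  Visit pear.
  At pear: go left to poppy.
    poppy is a leaf — visit poppy.
  At pear: go right to rose.
    Visit rose.
    At rose: go left to iris.
      Visit iris.
      At iris: go left to rye.
        rye is a leaf — visit rye.
      At iris: no right child.
    At rose: go right to moss.
      Visit moss.
      At moss: go left to hop.
        hop is a leaf — visit hop.
      At moss: no right child.
Full pre-order sequence: lime, cedar, daisy, fig, elm, pear, poppy, rose, iris, rye, moss, hop.

elm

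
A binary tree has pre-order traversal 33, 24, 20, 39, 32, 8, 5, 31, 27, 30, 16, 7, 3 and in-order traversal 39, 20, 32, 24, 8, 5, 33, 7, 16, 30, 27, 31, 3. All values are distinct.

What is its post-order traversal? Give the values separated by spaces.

39 32 20 5 8 24 7 16 30 27 3 31 33

The first element of pre-order is the root; it splits in-order into left and right subtrees.
Root 33: left subtree has 6 nodes {39, 20, 32, 24, 8, 5}, right has 6 {7, 16, 30, 27, 31, 3}.
  Root 24: left subtree has 3 nodes {39, 20, 32}, right has 2 {8, 5}.
    Root 20: left subtree has 1 node {39}, right has 1 {32}.
    Root 8: left subtree has 0 nodes { }, right has 1 {5}.
  Root 31: left subtree has 4 nodes {7, 16, 30, 27}, right has 1 {3}.
    Root 27: left subtree has 3 nodes {7, 16, 30}, right has 0 { }.
      Root 30: left subtree has 2 nodes {7, 16}, right has 0 { }.
        Root 16: left subtree has 1 node {7}, right has 0 { }.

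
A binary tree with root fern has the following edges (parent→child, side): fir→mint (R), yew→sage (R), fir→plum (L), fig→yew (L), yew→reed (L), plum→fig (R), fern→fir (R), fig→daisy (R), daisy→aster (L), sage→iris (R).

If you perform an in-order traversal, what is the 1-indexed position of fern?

In-order visits the left subtree, then the node, then the right subtree.
At fern: no left child.
Visit fern.
At fern: go right to fir.
  At fir: go left to plum.
    At plum: no left child.
    Visit plum.
    At plum: go right to fig.
      At fig: go left to yew.
        At yew: go left to reed.
          reed is a leaf — visit reed.
        Visit yew.
        At yew: go right to sage.
          At sage: no left child.
          Visit sage.
          At sage: go right to iris.
            iris is a leaf — visit iris.
      Visit fig.
      At fig: go right to daisy.
        At daisy: go left to aster.
          aster is a leaf — visit aster.
        Visit daisy.
        At daisy: no right child.
  Visit fir.
  At fir: go right to mint.
    mint is a leaf — visit mint.
Full in-order sequence: fern, plum, reed, yew, sage, iris, fig, aster, daisy, fir, mint.

1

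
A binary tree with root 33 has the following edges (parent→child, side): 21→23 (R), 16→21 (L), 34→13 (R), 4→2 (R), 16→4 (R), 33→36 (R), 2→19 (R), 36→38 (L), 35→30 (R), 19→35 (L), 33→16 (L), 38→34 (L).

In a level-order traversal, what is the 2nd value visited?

16

Level-order visits nodes level by level from the root, left to right within each level.
Level 0: 33
Level 1: 16, 36
Level 2: 21, 4, 38
Level 3: 23, 2, 34
Level 4: 19, 13
Level 5: 35
Level 6: 30
Full level-order sequence: 33, 16, 36, 21, 4, 38, 23, 2, 34, 19, 13, 35, 30.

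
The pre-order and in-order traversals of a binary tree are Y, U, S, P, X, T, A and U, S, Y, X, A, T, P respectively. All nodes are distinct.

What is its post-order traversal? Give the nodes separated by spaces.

S U A T X P Y

The first element of pre-order is the root; it splits in-order into left and right subtrees.
Root Y: left subtree has 2 nodes {U, S}, right has 4 {X, A, T, P}.
  Root U: left subtree has 0 nodes { }, right has 1 {S}.
  Root P: left subtree has 3 nodes {X, A, T}, right has 0 { }.
    Root X: left subtree has 0 nodes { }, right has 2 {A, T}.
      Root T: left subtree has 1 node {A}, right has 0 { }.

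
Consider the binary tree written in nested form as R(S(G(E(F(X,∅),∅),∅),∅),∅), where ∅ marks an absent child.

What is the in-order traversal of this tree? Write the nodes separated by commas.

X, F, E, G, S, R

In-order visits the left subtree, then the node, then the right subtree.
At R: go left to S.
  At S: go left to G.
    At G: go left to E.
      At E: go left to F.
        At F: go left to X.
          X is a leaf — visit X.
        Visit F.
        At F: no right child.
      Visit E.
      At E: no right child.
    Visit G.
    At G: no right child.
  Visit S.
  At S: no right child.
Visit R.
At R: no right child.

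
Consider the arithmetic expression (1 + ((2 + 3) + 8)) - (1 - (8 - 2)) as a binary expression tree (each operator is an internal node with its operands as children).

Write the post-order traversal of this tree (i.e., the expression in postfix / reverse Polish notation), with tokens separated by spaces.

1 2 3 + 8 + + 1 8 2 - - -

Post-order on an expression tree gives postfix notation: for each operator, emit left operand, right operand, then the operator.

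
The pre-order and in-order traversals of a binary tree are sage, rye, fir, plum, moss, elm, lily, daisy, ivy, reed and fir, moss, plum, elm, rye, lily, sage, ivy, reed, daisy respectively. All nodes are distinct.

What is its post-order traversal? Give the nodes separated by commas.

The first element of pre-order is the root; it splits in-order into left and right subtrees.
Root sage: left subtree has 6 nodes {fir, moss, plum, elm, rye, lily}, right has 3 {ivy, reed, daisy}.
  Root rye: left subtree has 4 nodes {fir, moss, plum, elm}, right has 1 {lily}.
    Root fir: left subtree has 0 nodes { }, right has 3 {moss, plum, elm}.
      Root plum: left subtree has 1 node {moss}, right has 1 {elm}.
  Root daisy: left subtree has 2 nodes {ivy, reed}, right has 0 { }.
    Root ivy: left subtree has 0 nodes { }, right has 1 {reed}.

moss, elm, plum, fir, lily, rye, reed, ivy, daisy, sage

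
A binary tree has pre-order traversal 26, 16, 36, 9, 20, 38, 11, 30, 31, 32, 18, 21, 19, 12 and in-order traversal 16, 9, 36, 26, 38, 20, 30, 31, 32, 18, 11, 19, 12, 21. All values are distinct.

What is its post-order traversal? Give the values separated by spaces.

The first element of pre-order is the root; it splits in-order into left and right subtrees.
Root 26: left subtree has 3 nodes {16, 9, 36}, right has 10 {38, 20, 30, 31, 32, 18, 11, 19, 12, 21}.
  Root 16: left subtree has 0 nodes { }, right has 2 {9, 36}.
    Root 36: left subtree has 1 node {9}, right has 0 { }.
  Root 20: left subtree has 1 node {38}, right has 8 {30, 31, 32, 18, 11, 19, 12, 21}.
    Root 11: left subtree has 4 nodes {30, 31, 32, 18}, right has 3 {19, 12, 21}.
      Root 30: left subtree has 0 nodes { }, right has 3 {31, 32, 18}.
        Root 31: left subtree has 0 nodes { }, right has 2 {32, 18}.
          Root 32: left subtree has 0 nodes { }, right has 1 {18}.
      Root 21: left subtree has 2 nodes {19, 12}, right has 0 { }.
        Root 19: left subtree has 0 nodes { }, right has 1 {12}.

9 36 16 38 18 32 31 30 12 19 21 11 20 26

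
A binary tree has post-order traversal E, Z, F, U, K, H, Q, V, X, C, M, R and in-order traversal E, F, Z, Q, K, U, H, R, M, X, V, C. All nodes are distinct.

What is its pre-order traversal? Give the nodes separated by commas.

The last element of post-order is the root; it splits in-order into left and right subtrees.
Root R: left subtree has 7 nodes {E, F, Z, Q, K, U, H}, right has 4 {M, X, V, C}.
  Root Q: left subtree has 3 nodes {E, F, Z}, right has 3 {K, U, H}.
    Root F: left subtree has 1 node {E}, right has 1 {Z}.
    Root H: left subtree has 2 nodes {K, U}, right has 0 { }.
      Root K: left subtree has 0 nodes { }, right has 1 {U}.
  Root M: left subtree has 0 nodes { }, right has 3 {X, V, C}.
    Root C: left subtree has 2 nodes {X, V}, right has 0 { }.
      Root X: left subtree has 0 nodes { }, right has 1 {V}.

R, Q, F, E, Z, H, K, U, M, C, X, V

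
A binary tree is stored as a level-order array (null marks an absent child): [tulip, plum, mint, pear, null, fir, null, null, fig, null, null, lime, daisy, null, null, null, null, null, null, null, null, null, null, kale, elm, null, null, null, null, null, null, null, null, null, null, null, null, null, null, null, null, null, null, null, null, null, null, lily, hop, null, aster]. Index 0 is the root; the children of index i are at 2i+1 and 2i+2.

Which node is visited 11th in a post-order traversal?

Post-order visits the left subtree, then the right subtree, then the node.
At tulip: go left to plum.
  At plum: go left to pear.
    At pear: no left child.
    At pear: go right to fig.
      fig is a leaf — visit fig.
    Visit pear.
  At plum: no right child.
  Visit plum.
At tulip: go right to mint.
  At mint: go left to fir.
    At fir: go left to lime.
      At lime: go left to kale.
        At kale: go left to lily.
          lily is a leaf — visit lily.
        At kale: go right to hop.
          hop is a leaf — visit hop.
        Visit kale.
      At lime: go right to elm.
        At elm: no left child.
        At elm: go right to aster.
          aster is a leaf — visit aster.
        Visit elm.
      Visit lime.
    At fir: go right to daisy.
      daisy is a leaf — visit daisy.
    Visit fir.
  At mint: no right child.
  Visit mint.
Visit tulip.
Full post-order sequence: fig, pear, plum, lily, hop, kale, aster, elm, lime, daisy, fir, mint, tulip.

fir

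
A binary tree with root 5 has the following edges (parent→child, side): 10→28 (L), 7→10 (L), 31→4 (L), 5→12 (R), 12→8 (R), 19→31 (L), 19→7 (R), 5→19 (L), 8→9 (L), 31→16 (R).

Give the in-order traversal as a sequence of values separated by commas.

4, 31, 16, 19, 28, 10, 7, 5, 12, 9, 8

In-order visits the left subtree, then the node, then the right subtree.
At 5: go left to 19.
  At 19: go left to 31.
    At 31: go left to 4.
      4 is a leaf — visit 4.
    Visit 31.
    At 31: go right to 16.
      16 is a leaf — visit 16.
  Visit 19.
  At 19: go right to 7.
    At 7: go left to 10.
      At 10: go left to 28.
        28 is a leaf — visit 28.
      Visit 10.
      At 10: no right child.
    Visit 7.
    At 7: no right child.
Visit 5.
At 5: go right to 12.
  At 12: no left child.
  Visit 12.
  At 12: go right to 8.
    At 8: go left to 9.
      9 is a leaf — visit 9.
    Visit 8.
    At 8: no right child.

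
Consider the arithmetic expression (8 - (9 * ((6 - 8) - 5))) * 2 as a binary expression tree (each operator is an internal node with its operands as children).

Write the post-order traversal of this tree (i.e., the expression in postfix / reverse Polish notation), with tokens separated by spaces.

Post-order on an expression tree gives postfix notation: for each operator, emit left operand, right operand, then the operator.

8 9 6 8 - 5 - * - 2 *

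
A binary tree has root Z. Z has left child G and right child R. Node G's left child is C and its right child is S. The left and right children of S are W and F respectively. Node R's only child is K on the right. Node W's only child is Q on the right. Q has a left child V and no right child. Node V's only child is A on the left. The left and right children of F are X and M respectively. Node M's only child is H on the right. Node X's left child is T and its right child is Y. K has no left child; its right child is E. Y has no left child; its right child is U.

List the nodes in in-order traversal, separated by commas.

C, G, W, A, V, Q, S, T, X, Y, U, F, M, H, Z, R, K, E

In-order visits the left subtree, then the node, then the right subtree.
At Z: go left to G.
  At G: go left to C.
    C is a leaf — visit C.
  Visit G.
  At G: go right to S.
    At S: go left to W.
      At W: no left child.
      Visit W.
      At W: go right to Q.
        At Q: go left to V.
          At V: go left to A.
            A is a leaf — visit A.
          Visit V.
          At V: no right child.
        Visit Q.
        At Q: no right child.
    Visit S.
    At S: go right to F.
      At F: go left to X.
        At X: go left to T.
          T is a leaf — visit T.
        Visit X.
        At X: go right to Y.
          At Y: no left child.
          Visit Y.
          At Y: go right to U.
            U is a leaf — visit U.
      Visit F.
      At F: go right to M.
        At M: no left child.
        Visit M.
        At M: go right to H.
          H is a leaf — visit H.
Visit Z.
At Z: go right to R.
  At R: no left child.
  Visit R.
  At R: go right to K.
    At K: no left child.
    Visit K.
    At K: go right to E.
      E is a leaf — visit E.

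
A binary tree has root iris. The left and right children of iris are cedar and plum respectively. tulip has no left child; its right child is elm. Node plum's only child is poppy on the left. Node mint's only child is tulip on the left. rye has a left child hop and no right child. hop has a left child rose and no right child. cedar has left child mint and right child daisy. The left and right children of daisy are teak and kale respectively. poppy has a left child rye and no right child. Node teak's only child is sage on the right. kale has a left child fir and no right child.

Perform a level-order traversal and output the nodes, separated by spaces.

Level-order visits nodes level by level from the root, left to right within each level.
Level 0: iris
Level 1: cedar, plum
Level 2: mint, daisy, poppy
Level 3: tulip, teak, kale, rye
Level 4: elm, sage, fir, hop
Level 5: rose

iris cedar plum mint daisy poppy tulip teak kale rye elm sage fir hop rose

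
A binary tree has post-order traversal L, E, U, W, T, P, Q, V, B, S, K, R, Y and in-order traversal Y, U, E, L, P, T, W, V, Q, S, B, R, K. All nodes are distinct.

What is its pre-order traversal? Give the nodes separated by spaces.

The last element of post-order is the root; it splits in-order into left and right subtrees.
Root Y: left subtree has 0 nodes { }, right has 12 {U, E, L, P, T, W, V, Q, S, B, R, K}.
  Root R: left subtree has 10 nodes {U, E, L, P, T, W, V, Q, S, B}, right has 1 {K}.
    Root S: left subtree has 8 nodes {U, E, L, P, T, W, V, Q}, right has 1 {B}.
      Root V: left subtree has 6 nodes {U, E, L, P, T, W}, right has 1 {Q}.
        Root P: left subtree has 3 nodes {U, E, L}, right has 2 {T, W}.
          Root U: left subtree has 0 nodes { }, right has 2 {E, L}.
            Root E: left subtree has 0 nodes { }, right has 1 {L}.
          Root T: left subtree has 0 nodes { }, right has 1 {W}.

Y R S V P U E L T W Q B K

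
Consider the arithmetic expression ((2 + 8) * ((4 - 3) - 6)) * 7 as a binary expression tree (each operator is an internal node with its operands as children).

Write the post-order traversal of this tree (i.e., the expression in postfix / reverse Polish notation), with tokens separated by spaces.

Post-order on an expression tree gives postfix notation: for each operator, emit left operand, right operand, then the operator.

2 8 + 4 3 - 6 - * 7 *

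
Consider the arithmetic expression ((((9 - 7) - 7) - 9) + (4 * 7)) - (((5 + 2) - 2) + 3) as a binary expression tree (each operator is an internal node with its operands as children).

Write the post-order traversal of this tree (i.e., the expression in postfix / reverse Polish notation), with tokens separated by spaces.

9 7 - 7 - 9 - 4 7 * + 5 2 + 2 - 3 + -

Post-order on an expression tree gives postfix notation: for each operator, emit left operand, right operand, then the operator.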